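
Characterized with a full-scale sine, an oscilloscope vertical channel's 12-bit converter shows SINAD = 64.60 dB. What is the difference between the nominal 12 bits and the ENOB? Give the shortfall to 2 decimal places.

1.56 bits

N_eff = (64.60 − 1.76)/6.02 = 10.4385 bits.
Lost resolution: 12 − 10.4385 = 1.5615 bits.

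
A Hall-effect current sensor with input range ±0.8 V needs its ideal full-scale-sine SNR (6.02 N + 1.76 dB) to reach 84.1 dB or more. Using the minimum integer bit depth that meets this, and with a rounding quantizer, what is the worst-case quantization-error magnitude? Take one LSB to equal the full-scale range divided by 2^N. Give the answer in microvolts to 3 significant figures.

48.8 µV

Span: 0.8 V − (-0.8 V) = 1.6 V.
Required N = ⌈(84.1 − 1.76)/6.02⌉ = ⌈13.678⌉ = 14.
Step size = 1.6/16384 V = 97.656 µV.
Half an LSB is 48.8 µV.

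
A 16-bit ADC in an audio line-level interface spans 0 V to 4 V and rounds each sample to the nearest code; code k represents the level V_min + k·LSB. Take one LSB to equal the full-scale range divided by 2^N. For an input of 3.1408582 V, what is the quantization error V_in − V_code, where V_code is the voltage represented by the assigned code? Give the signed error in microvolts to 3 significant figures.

Range is 4 V. LSB = 4 V / 2^16 ≈ 61.04 µV.
(3.1408582 − (0)) / LSB = 3.1408582 × 65536/4 = 51459.8207. Nearest integer: k = 51460.
V_code = 0 + (51460/65536) × 4 = 3.1408691406 V.
V_in − V_code = 3.1408582 − (3.1408691406) = −10.9 µV.

−10.9 µV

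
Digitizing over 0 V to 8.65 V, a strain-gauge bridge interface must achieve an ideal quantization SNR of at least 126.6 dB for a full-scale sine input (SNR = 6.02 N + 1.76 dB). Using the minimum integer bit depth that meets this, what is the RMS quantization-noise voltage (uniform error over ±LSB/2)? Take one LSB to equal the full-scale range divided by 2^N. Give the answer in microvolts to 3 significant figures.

1.19 µV

V_FS = 8.65 V.
6.02 N + 1.76 ≥ 126.6 gives N ≥ 20.738, so the minimum integer is 21.
Step size = 8.65/2097152 V = 4.1246 µV.
RMS noise = LSB/√12 = 1.19 µV.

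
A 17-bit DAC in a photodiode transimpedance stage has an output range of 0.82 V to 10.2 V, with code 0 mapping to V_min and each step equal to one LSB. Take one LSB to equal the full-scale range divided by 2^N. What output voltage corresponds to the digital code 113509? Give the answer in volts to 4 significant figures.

Range = 10.2 − (0.82) = 9.38 V. LSB = 9.38 V / 2^17.
Output = V_min + (113509/131072) × range = 0.82 + 0.866005 × 9.38 V
      = 0.82 V + 8.12313 V = 8.94313 V.

8.943 V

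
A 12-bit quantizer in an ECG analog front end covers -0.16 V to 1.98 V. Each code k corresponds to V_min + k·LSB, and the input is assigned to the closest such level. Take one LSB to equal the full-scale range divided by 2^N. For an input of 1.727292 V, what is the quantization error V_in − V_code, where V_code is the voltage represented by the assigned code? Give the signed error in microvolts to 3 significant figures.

+163 µV

Full-scale range = 1.98 V − (-0.16 V) = 2.14 V. LSB = 2.14 V / 2^12 ≈ 0.5225 mV.
(1.727292 − (-0.16)) / LSB = 1.887292 × 4096/2.14 = 3612.3122. Nearest integer: k = 3612.
V_code = V_min + k × range/2^12 = -0.16 + 3612 × 2.14/4096 = 1.727128906 V.
Error = V_in − V_code = 1.727292 − (1.727128906) = +163 µV.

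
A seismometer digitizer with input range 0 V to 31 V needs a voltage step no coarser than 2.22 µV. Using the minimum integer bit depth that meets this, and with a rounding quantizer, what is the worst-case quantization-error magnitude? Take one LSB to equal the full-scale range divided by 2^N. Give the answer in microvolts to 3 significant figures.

Range is 31 V.
31 V / 2.22 µV = 1.396e7. Since 2^23 = 8388608 and 2^24 = 16777216, N = 24.
One LSB is 31 V / 16777216 = 1.8477 µV.
Half an LSB is 0.924 µV.

0.924 µV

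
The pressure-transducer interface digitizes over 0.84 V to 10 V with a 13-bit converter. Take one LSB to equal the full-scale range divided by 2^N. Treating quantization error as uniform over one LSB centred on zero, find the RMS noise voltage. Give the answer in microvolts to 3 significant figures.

323 µV

Full-scale range = 10 V − (0.84 V) = 9.16 V.
LSB = 9.16 V / 2^13 = 1.1182 mV.
For a uniform distribution on [−LSB/2, +LSB/2], V_rms = LSB/√12 = 1.1182 mV/3.4641 = 323 µV.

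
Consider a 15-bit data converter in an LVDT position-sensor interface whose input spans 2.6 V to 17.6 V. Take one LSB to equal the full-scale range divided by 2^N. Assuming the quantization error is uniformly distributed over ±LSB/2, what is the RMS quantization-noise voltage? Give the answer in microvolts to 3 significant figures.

132 µV

Span: 17.6 V − (2.6 V) = 15 V.
One LSB is 15 V / 32768 = 457.76 µV.
σ_q = LSB/√12 = 457.76 µV/3.4641 = 132 µV.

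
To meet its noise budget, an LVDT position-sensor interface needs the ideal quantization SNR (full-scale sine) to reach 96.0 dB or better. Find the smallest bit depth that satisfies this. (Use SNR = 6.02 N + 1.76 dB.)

Solving 6.02 N ≥ 96.0 − 1.76: N ≥ 15.654. Round up → N = 16.

16 bits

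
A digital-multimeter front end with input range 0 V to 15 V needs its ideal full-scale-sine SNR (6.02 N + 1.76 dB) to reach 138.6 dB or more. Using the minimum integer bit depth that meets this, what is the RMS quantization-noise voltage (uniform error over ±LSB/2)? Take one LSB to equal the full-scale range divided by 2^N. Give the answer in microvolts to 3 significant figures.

V_FS = 15 V.
Solving 6.02 N ≥ 138.6 − 1.76: N ≥ 22.731. Round up → N = 23.
LSB = 15 V / 2^23 = 1.7881 µV.
σ_q = LSB/√12 = 1.7881 µV/3.4641 = 0.516 µV.

0.516 µV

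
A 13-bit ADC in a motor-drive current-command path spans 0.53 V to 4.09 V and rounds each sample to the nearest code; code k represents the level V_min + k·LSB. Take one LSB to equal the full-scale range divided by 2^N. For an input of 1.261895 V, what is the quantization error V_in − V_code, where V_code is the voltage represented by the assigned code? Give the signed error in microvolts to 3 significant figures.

Full-scale range = 4.09 V − (0.53 V) = 3.56 V. LSB = 3.56 V / 2^13 ≈ 434.6 µV.
(V_in − V_min)/LSB = (1.261895 − (0.53)) × 8192/3.56 = 1684.1809 → nearest code k = 1684.
Reconstructed level: 0.53 + 1684 × 3.56/8192 V = 1.261816406 V.
e = 1.261895 − (1.261816406) = +78.6 µV.

+78.6 µV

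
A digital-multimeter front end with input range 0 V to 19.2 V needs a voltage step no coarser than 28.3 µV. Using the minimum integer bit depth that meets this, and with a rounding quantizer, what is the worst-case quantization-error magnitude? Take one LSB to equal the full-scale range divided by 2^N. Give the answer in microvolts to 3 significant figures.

V_FS = 19.2 V.
Need 2^N ≥ 19.2 V / 28.3 µV = 678400 → N_min = 20.
LSB = 19.2 V / 2^20 = 18.311 µV.
Max error for round-to-nearest is LSB/2 = 9.16 µV.

9.16 µV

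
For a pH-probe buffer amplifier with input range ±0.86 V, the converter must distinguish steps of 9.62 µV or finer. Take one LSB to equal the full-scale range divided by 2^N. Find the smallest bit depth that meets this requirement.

Range = 0.86 − (-0.86) = 1.72 V.
Required number of levels: 1.72/9.62 µV = 178790; smallest N with 2^N ≥ that is 18.

18 bits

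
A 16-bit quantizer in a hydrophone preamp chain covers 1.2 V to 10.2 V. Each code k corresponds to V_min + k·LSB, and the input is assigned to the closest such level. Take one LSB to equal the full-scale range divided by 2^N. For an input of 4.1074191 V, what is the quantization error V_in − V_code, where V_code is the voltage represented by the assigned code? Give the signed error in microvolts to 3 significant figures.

+24.7 µV

Span: 10.2 V − (1.2 V) = 9 V. LSB = 9 V / 2^16 ≈ 137.3 µV.
(V_in − V_min)/LSB = (4.1074191 − (1.2)) × 65536/9 = 21171.1798 → nearest code k = 21171.
Reconstructed level: 1.2 + 21171 × 9/65536 V = 4.1073944092 V.
V_in − V_code = 4.1074191 − (4.1073944092) = +24.7 µV.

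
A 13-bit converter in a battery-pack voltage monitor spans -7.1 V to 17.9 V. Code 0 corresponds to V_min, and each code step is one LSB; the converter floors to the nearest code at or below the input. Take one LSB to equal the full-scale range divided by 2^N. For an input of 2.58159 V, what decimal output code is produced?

Range = 17.9 − (-7.1) = 25 V. LSB = 25 V / 2^13 ≈ 3.052 mV.
V_in − V_min = 2.58159 − (-7.1) = 9.68159 V.
Divide by LSB: 9.68159 × 8192/25 = 3172.4634.
Truncating gives code 3172.

3172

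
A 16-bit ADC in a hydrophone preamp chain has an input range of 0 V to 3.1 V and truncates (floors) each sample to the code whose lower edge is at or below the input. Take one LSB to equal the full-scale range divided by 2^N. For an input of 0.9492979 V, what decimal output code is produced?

20068

Full-scale range = 3.1 V. LSB = 3.1 V / 2^16 ≈ 47.30 µV.
code = ⌊(V_in − V_min)/LSB⌋ = ⌊(V_in − V_min) × 2^16 / range⌋
     = ⌊(0.9492979 − (0)) × 65536 / 3.1⌋ = ⌊0.9492979 × 65536/3.1⌋
     = ⌊20068.770⌋ = 20068.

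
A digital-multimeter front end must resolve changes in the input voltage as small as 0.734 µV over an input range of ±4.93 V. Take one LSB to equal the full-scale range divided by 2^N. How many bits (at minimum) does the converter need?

Range = 4.93 − (-4.93) = 9.86 V.
Required number of levels: 9.86/0.734 µV = 1.3433e7; smallest N with 2^N ≥ that is 24.

24 bits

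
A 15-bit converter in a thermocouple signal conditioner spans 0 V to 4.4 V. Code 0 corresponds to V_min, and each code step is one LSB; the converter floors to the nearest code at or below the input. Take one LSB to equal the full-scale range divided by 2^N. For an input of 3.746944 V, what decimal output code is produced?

Range is 4.4 V. LSB = 4.4 V / 2^15 ≈ 134.3 µV.
(V_in − V_min) × 2^15/range = (3.746944 − (0)) × 32768/4.4 = 27904.514.
Floor → code = 27904.

27904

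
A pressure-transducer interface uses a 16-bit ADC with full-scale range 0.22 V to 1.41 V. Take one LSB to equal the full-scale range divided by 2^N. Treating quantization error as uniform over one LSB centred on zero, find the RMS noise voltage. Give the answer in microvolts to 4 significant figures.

The full-scale span is 1.41 − (0.22) = 1.19 V.
LSB = 1.19 V ÷ 2^16 = 1.19/65536 V = 18.1580 µV.
RMS of a uniform error over width LSB is LSB/√12 = 5.242 µV.

5.242 µV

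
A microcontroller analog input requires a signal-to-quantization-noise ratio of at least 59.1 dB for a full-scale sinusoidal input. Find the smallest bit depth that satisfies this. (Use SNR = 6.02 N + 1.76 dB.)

N ≥ (59.1 − 1.76)/6.02 = 9.525 → N_min = 10.

10 bits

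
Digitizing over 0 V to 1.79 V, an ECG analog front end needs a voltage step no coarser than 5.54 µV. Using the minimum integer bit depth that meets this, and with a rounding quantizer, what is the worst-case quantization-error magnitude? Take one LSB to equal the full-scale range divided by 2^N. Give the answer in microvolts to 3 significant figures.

Span = 1.79 V.
Levels needed ≥ 1.79/5.54 µV = 323100. 2^19 = 524288 suffices, so N_min = 19.
LSB = 1.79 V ÷ 2^19 = 1.79/524288 V = 3.4142 µV.
Half an LSB is 1.71 µV.

1.71 µV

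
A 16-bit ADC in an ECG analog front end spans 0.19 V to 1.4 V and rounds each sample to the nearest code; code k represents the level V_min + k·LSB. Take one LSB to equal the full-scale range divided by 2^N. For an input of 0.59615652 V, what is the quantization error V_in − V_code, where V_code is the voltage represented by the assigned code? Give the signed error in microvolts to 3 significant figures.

The full-scale span is 1.4 − (0.19) = 1.21 V. LSB = 1.21 V / 2^16 ≈ 18.46 µV.
(V_in − V_min)/LSB = (0.59615652 − (0.19)) × 65536/1.21 = 21998.2427 → nearest code k = 21998.
V_code = 0.19 + (21998/65536) × 1.21 = 0.59615203857 V.
V_in − V_code = 0.59615652 − (0.59615203857) = +4.48 µV.

+4.48 µV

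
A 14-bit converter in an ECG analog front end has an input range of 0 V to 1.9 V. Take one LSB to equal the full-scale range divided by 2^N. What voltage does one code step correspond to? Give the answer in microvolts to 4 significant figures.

116.0 µV

Full-scale range = 1.9 V.
There are 2^14 = 16384 steps.
One LSB is 1.9 V / 16384 = 116.0 µV.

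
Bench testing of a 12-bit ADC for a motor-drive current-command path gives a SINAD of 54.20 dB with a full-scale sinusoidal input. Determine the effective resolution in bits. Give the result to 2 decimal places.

ENOB = (SINAD − 1.76) / 6.02 = (54.20 − 1.76) / 6.02 = 52.44 / 6.02 = 8.7110.

8.71 bits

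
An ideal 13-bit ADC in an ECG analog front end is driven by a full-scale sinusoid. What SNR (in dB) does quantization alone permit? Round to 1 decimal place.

Ideal quantization SNR: 6.02 × 13 + 1.76 dB = 80.0 dB.

80.0 dB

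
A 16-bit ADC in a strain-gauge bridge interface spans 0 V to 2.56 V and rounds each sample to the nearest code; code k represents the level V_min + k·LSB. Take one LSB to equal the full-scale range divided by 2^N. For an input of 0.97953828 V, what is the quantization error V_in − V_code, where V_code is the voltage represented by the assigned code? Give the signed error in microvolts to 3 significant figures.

+7.03 µV

Span = 2.56 V. LSB = 2.56 V / 2^16 ≈ 39.06 µV.
Position in LSBs: (0.97953828 − (0)) × 65536/2.56 = 25076.1800; rounding gives k = 25076.
V_code = 0 + (25076/65536) × 2.56 = 0.97953125000 V.
V_in − V_code = 0.97953828 − (0.97953125000) = +7.03 µV.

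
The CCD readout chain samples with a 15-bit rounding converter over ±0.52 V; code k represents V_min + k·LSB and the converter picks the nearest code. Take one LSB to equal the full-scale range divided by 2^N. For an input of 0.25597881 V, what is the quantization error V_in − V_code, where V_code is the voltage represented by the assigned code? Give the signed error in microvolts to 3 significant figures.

Full-scale range = 0.52 V − (-0.52 V) = 1.04 V. LSB = 1.04 V / 2^15 ≈ 31.74 µV.
Position in LSBs: (0.25597881 − (-0.52)) × 32768/1.04 = 24449.3016; rounding gives k = 24449.
V_code = V_min + k × range/2^15 = -0.52 + 24449 × 1.04/32768 = 0.25596923828 V.
Error = V_in − V_code = 0.25597881 − (0.25596923828) = +9.57 µV.

+9.57 µV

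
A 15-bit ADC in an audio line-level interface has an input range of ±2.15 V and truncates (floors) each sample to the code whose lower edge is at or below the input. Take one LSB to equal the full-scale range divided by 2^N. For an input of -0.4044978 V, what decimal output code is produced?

Span: 2.15 V − (-2.15 V) = 4.3 V. LSB = 4.3 V / 2^15 ≈ 131.2 µV.
code = ⌊(V_in − V_min)/LSB⌋ = ⌊(V_in − V_min) × 2^15 / range⌋
     = ⌊(-0.4044978 − (-2.15)) × 32768 / 4.3⌋ = ⌊1.7455022 × 32768/4.3⌋
     = ⌊13301.539⌋ = 13301.

13301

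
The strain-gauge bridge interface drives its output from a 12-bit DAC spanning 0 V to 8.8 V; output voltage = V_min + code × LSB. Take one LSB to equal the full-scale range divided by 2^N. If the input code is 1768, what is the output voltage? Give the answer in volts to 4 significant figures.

3.798 V

Span = 8.8 V. LSB = 8.8 V / 2^12.
Output = V_min + (1768/4096) × range = 0 + 0.431641 × 8.8 V
      = 0 + 3.79844 = 3.79844 V.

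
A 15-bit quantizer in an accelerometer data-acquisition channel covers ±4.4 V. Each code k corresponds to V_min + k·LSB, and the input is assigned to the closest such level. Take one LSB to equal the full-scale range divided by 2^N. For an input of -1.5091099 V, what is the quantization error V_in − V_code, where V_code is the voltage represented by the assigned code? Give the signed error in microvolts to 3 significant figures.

−101 µV

Full-scale range = 4.4 V − (-4.4 V) = 8.8 V. LSB = 8.8 V / 2^15 ≈ 268.6 µV.
Position in LSBs: (-1.5091099 − (-4.4)) × 32768/8.8 = 10764.6235; rounding gives k = 10765.
V_code = -4.4 + (10765/32768) × 8.8 = -1.5090087891 V.
Error = V_in − V_code = -1.5091099 − (-1.5090087891) = −101 µV.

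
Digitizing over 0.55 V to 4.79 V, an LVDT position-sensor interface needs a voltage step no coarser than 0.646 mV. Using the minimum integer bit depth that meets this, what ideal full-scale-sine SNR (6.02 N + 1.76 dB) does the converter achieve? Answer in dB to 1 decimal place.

The full-scale span is 4.79 − (0.55) = 4.24 V.
Levels needed ≥ 4.24/0.646 mV = 6563. 2^13 = 8192 suffices, so N_min = 13.
6.02(13) + 1.76 = 80.02 dB.

80.0 dB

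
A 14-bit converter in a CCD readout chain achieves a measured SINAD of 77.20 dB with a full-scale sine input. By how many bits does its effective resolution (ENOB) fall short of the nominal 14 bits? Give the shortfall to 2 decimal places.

ENOB = (SINAD − 1.76)/6.02 = (77.20 − 1.76)/6.02 = 12.5316 bits.
Shortfall = 14 − 12.5316 = 1.4684 bits.

1.47 bits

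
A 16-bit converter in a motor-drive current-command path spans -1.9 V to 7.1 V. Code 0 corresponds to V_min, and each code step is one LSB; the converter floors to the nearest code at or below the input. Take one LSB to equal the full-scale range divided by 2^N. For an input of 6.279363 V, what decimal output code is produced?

The full-scale span is 7.1 − (-1.9) = 9 V. LSB = 9 V / 2^16 ≈ 137.3 µV.
(V_in − V_min) × 2^16/range = (6.279363 − (-1.9)) × 65536/9 = 59560.304.
Floor → code = 59560.

59560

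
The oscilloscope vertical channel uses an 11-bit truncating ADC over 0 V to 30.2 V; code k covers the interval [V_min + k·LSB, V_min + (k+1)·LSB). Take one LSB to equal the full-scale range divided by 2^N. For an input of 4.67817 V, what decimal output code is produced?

Range is 30.2 V. LSB = 30.2 V / 2^11 ≈ 14.75 mV.
code = ⌊(V_in − V_min)/LSB⌋ = ⌊(V_in − V_min) × 2^11 / range⌋
     = ⌊(4.67817 − (0)) × 2048 / 30.2⌋ = ⌊4.67817 × 2048/30.2⌋
     = ⌊317.248⌋ = 317.

317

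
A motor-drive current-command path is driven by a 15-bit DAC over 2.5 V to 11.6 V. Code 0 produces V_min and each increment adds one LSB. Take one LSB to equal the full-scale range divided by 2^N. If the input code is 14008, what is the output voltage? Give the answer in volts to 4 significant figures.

Span: 11.6 V − (2.5 V) = 9.1 V. LSB = 9.1 V / 2^15.
V_out = 2.5 + 14008 × (9.1/32768) V
      = 2.5 + 3.89016 = 6.39016 V.

6.390 V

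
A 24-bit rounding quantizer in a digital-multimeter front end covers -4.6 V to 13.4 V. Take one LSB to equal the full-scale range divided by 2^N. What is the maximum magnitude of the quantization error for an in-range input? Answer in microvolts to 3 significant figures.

Full-scale range = 13.4 V − (-4.6 V) = 18 V.
LSB = 18 V / 2^24 = 1.0729 µV.
A rounding quantizer has |error| ≤ LSB/2 = 0.536 µV.

0.536 µV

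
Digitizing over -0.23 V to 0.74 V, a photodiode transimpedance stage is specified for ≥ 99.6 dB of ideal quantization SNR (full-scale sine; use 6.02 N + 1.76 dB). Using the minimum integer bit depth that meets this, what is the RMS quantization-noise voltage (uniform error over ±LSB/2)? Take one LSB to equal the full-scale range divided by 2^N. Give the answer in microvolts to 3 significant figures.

2.14 µV

The full-scale span is 0.74 − (-0.23) = 0.97 V.
6.02 N + 1.76 ≥ 99.6 gives N ≥ 16.252, so the minimum integer is 17.
LSB = 0.97 V ÷ 2^17 = 0.97/131072 V = 7.4005 µV.
σ_q = LSB/√12 = 7.4005 µV/3.4641 = 2.14 µV.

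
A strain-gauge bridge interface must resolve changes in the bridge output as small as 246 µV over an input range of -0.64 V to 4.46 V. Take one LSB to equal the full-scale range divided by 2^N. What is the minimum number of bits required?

15 bits

Span: 4.46 V − (-0.64 V) = 5.1 V.
Levels needed ≥ 5.1/246 µV = 20730. 2^15 = 32768 suffices, so N_min = 15.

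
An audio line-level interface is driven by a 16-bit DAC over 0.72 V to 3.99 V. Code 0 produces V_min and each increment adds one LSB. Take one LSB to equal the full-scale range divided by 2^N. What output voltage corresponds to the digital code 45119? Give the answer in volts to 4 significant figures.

Full-scale range = 3.99 V − (0.72 V) = 3.27 V. LSB = 3.27 V / 2^16.
V_out = 0.72 + 45119 × (3.27/65536) V
      = 0.72 V + 2.25127 V = 2.97127 V.

2.971 V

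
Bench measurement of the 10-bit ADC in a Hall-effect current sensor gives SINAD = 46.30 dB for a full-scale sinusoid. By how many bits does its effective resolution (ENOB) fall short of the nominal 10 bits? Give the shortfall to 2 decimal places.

Effective bits = (46.30 − 1.76)/6.02 = 7.3987.
10 − 7.3987 = 2.60 bits below nominal.

2.60 bits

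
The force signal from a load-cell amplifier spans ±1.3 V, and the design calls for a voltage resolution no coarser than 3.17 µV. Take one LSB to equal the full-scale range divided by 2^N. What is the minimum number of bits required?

Range = 1.3 − (-1.3) = 2.6 V.
2.6 V / 3.17 µV = 820200. Since 2^19 = 524288 and 2^20 = 1048576, N = 20.

20 bits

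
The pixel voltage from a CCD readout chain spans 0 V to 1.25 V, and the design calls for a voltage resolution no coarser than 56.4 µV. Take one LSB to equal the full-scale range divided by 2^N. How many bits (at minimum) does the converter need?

15 bits

Full-scale range = 1.25 V.
Levels needed ≥ 1.25/56.4 µV = 22160. 2^15 = 32768 suffices, so N_min = 15.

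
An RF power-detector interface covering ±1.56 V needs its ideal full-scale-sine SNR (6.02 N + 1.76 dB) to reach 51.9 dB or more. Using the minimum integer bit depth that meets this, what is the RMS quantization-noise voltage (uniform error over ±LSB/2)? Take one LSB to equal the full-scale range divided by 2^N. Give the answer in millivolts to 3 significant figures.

1.76 mV

Full-scale range = 1.56 V − (-1.56 V) = 3.12 V.
6.02 N + 1.76 ≥ 51.9 gives N ≥ 8.329, so the minimum integer is 9.
Step size = 3.12/512 V = 6.0938 mV.
σ_q = LSB/√12 = 6.0938 mV/3.4641 = 1.76 mV.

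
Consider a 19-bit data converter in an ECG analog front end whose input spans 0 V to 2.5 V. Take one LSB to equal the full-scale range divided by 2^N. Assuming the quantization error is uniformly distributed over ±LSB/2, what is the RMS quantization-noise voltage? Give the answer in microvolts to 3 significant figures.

Range is 2.5 V.
Step size = 2.5/524288 V = 4.7684 µV.
For a uniform distribution on [−LSB/2, +LSB/2], V_rms = LSB/√12 = 4.7684 µV/3.4641 = 1.38 µV.

1.38 µV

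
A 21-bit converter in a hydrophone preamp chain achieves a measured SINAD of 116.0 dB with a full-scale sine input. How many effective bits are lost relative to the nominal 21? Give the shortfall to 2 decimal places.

2.02 bits

ENOB = (SINAD − 1.76)/6.02 = (116.0 − 1.76)/6.02 = 18.9767 bits.
Shortfall = 21 − 18.9767 = 2.0233 bits.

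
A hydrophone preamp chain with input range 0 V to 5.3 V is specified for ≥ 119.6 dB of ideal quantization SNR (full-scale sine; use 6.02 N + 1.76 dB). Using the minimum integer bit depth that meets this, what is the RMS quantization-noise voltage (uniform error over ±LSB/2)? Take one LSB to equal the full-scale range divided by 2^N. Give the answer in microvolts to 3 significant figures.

Full-scale range = 5.3 V.
N ≥ (119.6 − 1.76)/6.02 = 19.575 → N_min = 20.
LSB = 5.3 V ÷ 2^20 = 5.3/1048576 V = 5.0545 µV.
RMS noise = LSB/√12 = 1.46 µV.

1.46 µV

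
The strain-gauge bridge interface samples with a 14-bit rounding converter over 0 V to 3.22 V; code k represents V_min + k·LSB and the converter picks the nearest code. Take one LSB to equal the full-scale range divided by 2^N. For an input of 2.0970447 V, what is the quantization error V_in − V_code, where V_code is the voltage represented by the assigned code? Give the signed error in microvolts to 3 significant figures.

+35.4 µV

V_FS = 3.22 V. LSB = 3.22 V / 2^14 ≈ 196.5 µV.
(V_in − V_min)/LSB = (2.0970447 − (0)) × 16384/3.22 = 10670.1802 → nearest code k = 10670.
Reconstructed level: 0 + 10670 × 3.22/16384 V = 2.0970092773 V.
Error = V_in − V_code = 2.0970447 − (2.0970092773) = +35.4 µV.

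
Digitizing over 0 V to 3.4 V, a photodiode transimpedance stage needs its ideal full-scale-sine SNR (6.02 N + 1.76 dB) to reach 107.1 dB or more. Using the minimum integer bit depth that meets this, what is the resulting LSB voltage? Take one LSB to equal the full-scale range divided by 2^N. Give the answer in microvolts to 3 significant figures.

13.0 µV

Range is 3.4 V.
N ≥ (107.1 − 1.76)/6.02 = 17.498 → N_min = 18.
LSB = 3.4 V ÷ 2^18 = 3.4/262144 V = 13.0 µV.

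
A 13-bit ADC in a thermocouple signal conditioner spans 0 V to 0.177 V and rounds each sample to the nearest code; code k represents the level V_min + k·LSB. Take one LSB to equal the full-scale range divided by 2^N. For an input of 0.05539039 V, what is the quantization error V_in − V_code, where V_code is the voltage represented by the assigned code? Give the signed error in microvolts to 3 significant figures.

Span = 0.177 V. LSB = 0.177 V / 2^13 ≈ 21.61 µV.
Position in LSBs: (0.05539039 − (0)) × 8192/0.177 = 2563.6049; rounding gives k = 2564.
V_code = V_min + k × range/2^13 = 0 + 2564 × 0.177/8192 = 0.05539892578 V.
e = 0.05539039 − (0.05539892578) = −8.54 µV.

−8.54 µV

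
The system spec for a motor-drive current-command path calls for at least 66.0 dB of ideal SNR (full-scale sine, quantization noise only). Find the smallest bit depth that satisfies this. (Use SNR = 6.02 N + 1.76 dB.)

Solving 6.02 N ≥ 66.0 − 1.76: N ≥ 10.671. Round up → N = 11.

11 bits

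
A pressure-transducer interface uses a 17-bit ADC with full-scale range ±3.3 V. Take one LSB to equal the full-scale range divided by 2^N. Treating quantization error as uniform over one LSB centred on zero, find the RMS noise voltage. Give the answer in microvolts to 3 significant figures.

Span: 3.3 V − (-3.3 V) = 6.6 V.
One LSB is 6.6 V / 131072 = 50.354 µV.
σ_q = LSB/√12 = 50.354 µV/3.4641 = 14.5 µV.

14.5 µV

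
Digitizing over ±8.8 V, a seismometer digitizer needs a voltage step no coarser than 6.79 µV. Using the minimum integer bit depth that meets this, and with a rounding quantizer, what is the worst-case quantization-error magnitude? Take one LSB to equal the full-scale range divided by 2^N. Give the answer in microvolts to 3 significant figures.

2.10 µV

Range = 8.8 − (-8.8) = 17.6 V.
Required number of levels: 17.6/6.79 µV = 2.5920e6; smallest N with 2^N ≥ that is 22.
LSB = 17.6 V ÷ 2^22 = 17.6/4194304 V = 4.1962 µV.
|e|_max = LSB/2 = 2.10 µV.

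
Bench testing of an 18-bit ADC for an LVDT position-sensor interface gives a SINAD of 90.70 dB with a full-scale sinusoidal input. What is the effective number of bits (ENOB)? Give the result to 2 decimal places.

14.77 bits

Inverting SNR = 6.02 N + 1.76: N_eff = (90.70 − 1.76)/6.02 = 14.7741.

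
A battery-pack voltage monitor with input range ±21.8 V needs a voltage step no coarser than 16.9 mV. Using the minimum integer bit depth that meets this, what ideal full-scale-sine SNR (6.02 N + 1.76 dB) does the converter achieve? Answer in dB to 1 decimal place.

74.0 dB

Range = 21.8 − (-21.8) = 43.6 V.
Need 2^N ≥ 43.6 V / 16.9 mV = 2580 → N_min = 12.
SNR = 6.02 × 12 + 1.76 = 74.00 dB.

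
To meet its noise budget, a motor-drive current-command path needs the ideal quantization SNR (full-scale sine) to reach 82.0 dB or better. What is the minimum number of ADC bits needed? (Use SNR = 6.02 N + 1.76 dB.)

14 bits

Solving 6.02 N ≥ 82.0 − 1.76: N ≥ 13.329. Round up → N = 14.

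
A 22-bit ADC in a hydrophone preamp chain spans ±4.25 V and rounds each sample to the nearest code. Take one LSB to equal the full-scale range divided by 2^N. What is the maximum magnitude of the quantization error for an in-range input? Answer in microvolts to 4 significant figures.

Range = 4.25 − (-4.25) = 8.5 V.
Step size = 8.5/4194304 V = 2.02656 µV.
|e|_max = LSB/2 = 1.013 µV.

1.013 µV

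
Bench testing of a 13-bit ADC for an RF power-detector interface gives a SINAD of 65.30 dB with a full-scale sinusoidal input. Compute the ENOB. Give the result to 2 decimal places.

ENOB = (65.30 − 1.76)/6.02 = 10.5548 bits.

10.55 bits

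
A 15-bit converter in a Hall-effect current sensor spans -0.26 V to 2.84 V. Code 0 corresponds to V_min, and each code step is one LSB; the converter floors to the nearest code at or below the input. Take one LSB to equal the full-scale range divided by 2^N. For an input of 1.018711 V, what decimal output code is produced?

Range = 2.84 − (-0.26) = 3.1 V. LSB = 3.1 V / 2^15 ≈ 94.60 µV.
code = ⌊(V_in − V_min)/LSB⌋ = ⌊(V_in − V_min) × 2^15 / range⌋
     = ⌊(1.018711 − (-0.26)) × 32768 / 3.1⌋ = ⌊1.278711 × 32768/3.1⌋
     = ⌊13516.388⌋ = 13516.

13516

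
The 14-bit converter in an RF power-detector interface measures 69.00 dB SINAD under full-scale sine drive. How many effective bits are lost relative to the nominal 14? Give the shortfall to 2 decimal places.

Effective bits = (69.00 − 1.76)/6.02 = 11.1694.
Shortfall = 14 − 11.1694 = 2.8306 bits.

2.83 bits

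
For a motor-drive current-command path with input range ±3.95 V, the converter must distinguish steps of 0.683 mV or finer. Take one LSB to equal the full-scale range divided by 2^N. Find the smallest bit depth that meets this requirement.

Span: 3.95 V − (-3.95 V) = 7.9 V.
Required number of levels: 7.9/0.683 mV = 11567; smallest N with 2^N ≥ that is 14.

14 bits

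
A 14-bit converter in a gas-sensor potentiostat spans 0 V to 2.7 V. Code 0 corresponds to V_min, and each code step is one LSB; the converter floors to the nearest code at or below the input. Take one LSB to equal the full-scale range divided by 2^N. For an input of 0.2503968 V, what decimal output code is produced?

1519

Range is 2.7 V. LSB = 2.7 V / 2^14 ≈ 164.8 µV.
(V_in − V_min) × 2^14/range = (0.2503968 − (0)) × 16384/2.7 = 1519.445.
Floor → code = 1519.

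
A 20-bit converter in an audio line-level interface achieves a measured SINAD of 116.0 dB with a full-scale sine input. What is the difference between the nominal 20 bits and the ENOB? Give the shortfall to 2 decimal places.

ENOB = (SINAD − 1.76)/6.02 = (116.0 − 1.76)/6.02 = 18.9767 bits.
Lost resolution: 20 − 18.9767 = 1.0233 bits.

1.02 bits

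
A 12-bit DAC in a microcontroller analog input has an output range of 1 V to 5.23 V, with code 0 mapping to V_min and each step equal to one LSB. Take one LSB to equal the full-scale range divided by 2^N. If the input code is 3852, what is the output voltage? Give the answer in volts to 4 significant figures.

Range = 5.23 − (1) = 4.23 V. LSB = 4.23 V / 2^12.
V_out = 1 + 3852 × (4.23/4096) V
      = 1 V + 3.97802 V = 4.97802 V.

4.978 V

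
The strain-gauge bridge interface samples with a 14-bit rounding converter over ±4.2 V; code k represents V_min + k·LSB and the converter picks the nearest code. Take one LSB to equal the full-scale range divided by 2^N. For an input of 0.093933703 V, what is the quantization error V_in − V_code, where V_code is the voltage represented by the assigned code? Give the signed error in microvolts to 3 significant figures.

+110 µV

Range = 4.2 − (-4.2) = 8.4 V. LSB = 8.4 V / 2^14 ≈ 0.5127 mV.
Position in LSBs: (0.093933703 − (-4.2)) × 16384/8.4 = 8375.2155; rounding gives k = 8375.
V_code = V_min + k × range/2^14 = -4.2 + 8375 × 8.4/16384 = 0.093823242188 V.
V_in − V_code = 0.093933703 − (0.093823242188) = +110 µV.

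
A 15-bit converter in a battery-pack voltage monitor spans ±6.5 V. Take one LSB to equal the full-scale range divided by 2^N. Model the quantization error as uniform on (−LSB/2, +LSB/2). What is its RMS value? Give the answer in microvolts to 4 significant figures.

114.5 µV

Range = 6.5 − (-6.5) = 13 V.
One LSB is 13 V / 32768 = 396.729 µV.
For a uniform distribution on [−LSB/2, +LSB/2], V_rms = LSB/√12 = 396.729 µV/3.4641 = 114.5 µV.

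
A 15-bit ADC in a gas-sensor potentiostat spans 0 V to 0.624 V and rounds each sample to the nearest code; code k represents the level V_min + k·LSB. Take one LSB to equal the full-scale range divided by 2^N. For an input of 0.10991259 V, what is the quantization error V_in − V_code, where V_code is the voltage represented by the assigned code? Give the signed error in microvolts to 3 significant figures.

−3.43 µV

Range is 0.624 V. LSB = 0.624 V / 2^15 ≈ 19.04 µV.
(0.10991259 − (0)) / LSB = 0.10991259 × 32768/0.624 = 5771.8201. Nearest integer: k = 5772.
Reconstructed level: 0 + 5772 × 0.624/32768 V = 0.10991601563 V.
e = 0.10991259 − (0.10991601563) = −3.43 µV.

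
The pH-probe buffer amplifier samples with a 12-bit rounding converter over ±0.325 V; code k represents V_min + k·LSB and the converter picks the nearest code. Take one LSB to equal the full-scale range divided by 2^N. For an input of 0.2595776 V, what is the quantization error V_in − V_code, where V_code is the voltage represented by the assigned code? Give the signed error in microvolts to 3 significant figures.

Full-scale range = 0.325 V − (-0.325 V) = 0.65 V. LSB = 0.65 V / 2^12 ≈ 158.7 µV.
(V_in − V_min)/LSB = (0.2595776 − (-0.325)) × 4096/0.65 = 3683.7382 → nearest code k = 3684.
V_code = -0.325 + (3684/4096) × 0.65 = 0.2596191406 V.
V_in − V_code = 0.2595776 − (0.2596191406) = −41.5 µV.

−41.5 µV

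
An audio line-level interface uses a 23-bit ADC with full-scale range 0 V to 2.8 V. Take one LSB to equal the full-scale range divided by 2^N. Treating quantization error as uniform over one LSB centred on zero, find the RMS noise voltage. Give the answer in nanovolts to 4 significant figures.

V_FS = 2.8 V.
LSB = 2.8 V ÷ 2^23 = 2.8/8388608 V = 333.786 nV.
For a uniform distribution on [−LSB/2, +LSB/2], V_rms = LSB/√12 = 333.786 nV/3.4641 = 96.36 nV.

96.36 nV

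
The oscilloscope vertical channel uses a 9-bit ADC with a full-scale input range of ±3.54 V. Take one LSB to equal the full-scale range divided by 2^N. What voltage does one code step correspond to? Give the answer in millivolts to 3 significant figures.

13.8 mV

Range = 3.54 − (-3.54) = 7.08 V.
2^9 = 512 levels.
LSB = 7.08 V / 2^9 = 13.8 mV.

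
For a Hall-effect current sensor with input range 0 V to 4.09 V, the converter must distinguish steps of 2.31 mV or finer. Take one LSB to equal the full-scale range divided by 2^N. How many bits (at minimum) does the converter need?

11 bits

Span = 4.09 V.
4.09 V / 2.31 mV = 1771. Since 2^10 = 1024 and 2^11 = 2048, N = 11.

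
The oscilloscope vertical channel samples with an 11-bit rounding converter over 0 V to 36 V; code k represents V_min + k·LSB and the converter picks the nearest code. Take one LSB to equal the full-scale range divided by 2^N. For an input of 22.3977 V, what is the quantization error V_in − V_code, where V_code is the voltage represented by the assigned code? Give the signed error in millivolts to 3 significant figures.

+3.17 mV

V_FS = 36 V. LSB = 36 V / 2^11 ≈ 17.58 mV.
(22.3977 − (0)) / LSB = 22.3977 × 2048/36 = 1274.1803. Nearest integer: k = 1274.
V_code = V_min + k × range/2^11 = 0 + 1274 × 36/2048 = 22.39453125 V.
e = 22.3977 − (22.39453125) = +3.17 mV.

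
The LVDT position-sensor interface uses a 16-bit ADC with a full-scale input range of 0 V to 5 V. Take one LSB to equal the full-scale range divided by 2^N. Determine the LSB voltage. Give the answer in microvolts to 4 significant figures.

76.29 µV

Span = 5 V.
There are 2^16 = 65536 steps.
LSB = 5 V ÷ 2^16 = 5/65536 V = 76.29 µV.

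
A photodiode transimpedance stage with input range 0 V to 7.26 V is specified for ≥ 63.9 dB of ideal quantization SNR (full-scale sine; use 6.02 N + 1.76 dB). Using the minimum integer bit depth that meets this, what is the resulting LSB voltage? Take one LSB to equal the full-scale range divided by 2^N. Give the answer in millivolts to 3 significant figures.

Range is 7.26 V.
N ≥ (63.9 − 1.76)/6.02 = 10.322 → N_min = 11.
One LSB is 7.26 V / 2048 = 3.54 mV.

3.54 mV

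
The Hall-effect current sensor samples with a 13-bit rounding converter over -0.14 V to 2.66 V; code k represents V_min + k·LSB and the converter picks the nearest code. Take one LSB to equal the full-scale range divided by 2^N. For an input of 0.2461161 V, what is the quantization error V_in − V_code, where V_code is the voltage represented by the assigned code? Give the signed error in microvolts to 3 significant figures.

Range = 2.66 − (-0.14) = 2.8 V. LSB = 2.8 V / 2^13 ≈ 341.8 µV.
Position in LSBs: (0.2461161 − (-0.14)) × 8192/2.8 = 1129.6654; rounding gives k = 1130.
V_code = V_min + k × range/2^13 = -0.14 + 1130 × 2.8/8192 = 0.2462304688 V.
e = 0.2461161 − (0.2462304688) = −114 µV.

−114 µV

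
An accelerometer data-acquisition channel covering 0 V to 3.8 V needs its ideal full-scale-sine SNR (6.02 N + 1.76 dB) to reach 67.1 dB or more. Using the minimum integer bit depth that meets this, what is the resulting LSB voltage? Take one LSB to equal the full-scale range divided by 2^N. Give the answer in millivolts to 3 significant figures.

1.86 mV

V_FS = 3.8 V.
6.02 N + 1.76 ≥ 67.1 gives N ≥ 10.854, so the minimum integer is 11.
One LSB is 3.8 V / 2048 = 1.86 mV.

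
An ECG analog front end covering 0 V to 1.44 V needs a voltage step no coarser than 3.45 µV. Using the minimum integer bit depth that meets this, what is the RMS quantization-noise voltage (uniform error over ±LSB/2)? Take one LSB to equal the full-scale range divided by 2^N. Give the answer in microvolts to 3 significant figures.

Span = 1.44 V.
Levels needed ≥ 1.44/3.45 µV = 417400. 2^19 = 524288 suffices, so N_min = 19.
One LSB is 1.44 V / 524288 = 2.7466 µV.
σ_q = LSB/√12 = 2.7466 µV/3.4641 = 0.793 µV.

0.793 µV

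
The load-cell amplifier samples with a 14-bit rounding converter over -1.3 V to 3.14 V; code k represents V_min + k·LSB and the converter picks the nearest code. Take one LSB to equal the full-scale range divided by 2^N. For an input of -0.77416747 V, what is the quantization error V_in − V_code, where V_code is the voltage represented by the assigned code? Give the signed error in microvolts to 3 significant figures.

Span: 3.14 V − (-1.3 V) = 4.44 V. LSB = 4.44 V / 2^14 ≈ 271.0 µV.
(-0.77416747 − (-1.3)) / LSB = 0.52583253 × 16384/4.44 = 1940.3694. Nearest integer: k = 1940.
Reconstructed level: -1.3 + 1940 × 4.44/16384 V = -0.77426757813 V.
V_in − V_code = -0.77416747 − (-0.77426757813) = +100 µV.

+100 µV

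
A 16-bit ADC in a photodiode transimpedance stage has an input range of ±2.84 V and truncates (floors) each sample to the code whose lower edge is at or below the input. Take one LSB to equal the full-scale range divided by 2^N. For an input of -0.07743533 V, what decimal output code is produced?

31874

Range = 2.84 − (-2.84) = 5.68 V. LSB = 5.68 V / 2^16 ≈ 86.67 µV.
code = ⌊(V_in − V_min)/LSB⌋ = ⌊(V_in − V_min) × 2^16 / range⌋
     = ⌊(-0.07743533 − (-2.84)) × 65536 / 5.68⌋ = ⌊2.76256467 × 65536/5.68⌋
     = ⌊31874.549⌋ = 31874.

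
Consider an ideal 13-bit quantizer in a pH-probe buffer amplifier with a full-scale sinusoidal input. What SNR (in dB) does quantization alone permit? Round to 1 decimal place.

Ideal quantization SNR: 6.02 × 13 + 1.76 dB = 80.0 dB.

80.0 dB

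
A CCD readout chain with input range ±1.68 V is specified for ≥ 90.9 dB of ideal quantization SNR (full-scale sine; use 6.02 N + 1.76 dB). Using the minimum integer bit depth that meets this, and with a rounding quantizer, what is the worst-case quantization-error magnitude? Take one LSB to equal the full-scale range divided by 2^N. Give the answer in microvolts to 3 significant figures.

Full-scale range = 1.68 V − (-1.68 V) = 3.36 V.
Solving 6.02 N ≥ 90.9 − 1.76: N ≥ 14.807. Round up → N = 15.
LSB = 3.36 V ÷ 2^15 = 3.36/32768 V = 102.54 µV.
Half an LSB is 51.3 µV.

51.3 µV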